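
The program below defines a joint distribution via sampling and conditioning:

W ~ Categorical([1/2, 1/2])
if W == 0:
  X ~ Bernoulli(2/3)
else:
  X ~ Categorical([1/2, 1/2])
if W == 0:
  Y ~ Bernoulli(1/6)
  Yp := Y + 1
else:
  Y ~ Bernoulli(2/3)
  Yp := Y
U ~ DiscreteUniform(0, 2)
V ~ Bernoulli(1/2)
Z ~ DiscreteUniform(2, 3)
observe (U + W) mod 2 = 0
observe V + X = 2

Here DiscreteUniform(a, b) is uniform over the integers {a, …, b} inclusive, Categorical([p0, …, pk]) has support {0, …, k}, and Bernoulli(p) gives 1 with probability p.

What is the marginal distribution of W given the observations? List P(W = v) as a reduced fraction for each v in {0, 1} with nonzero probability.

P(W=0) = 8/11, P(W=1) = 3/11

Enumerate traces; 12 have nonzero weight after conditioning:
  (W=0, X=1, Y=0, U=0, V=1, Z=2) weight 5/216
  (W=0, X=1, Y=0, U=0, V=1, Z=3) weight 5/216
  (W=0, X=1, Y=0, U=2, V=1, Z=2) weight 5/216
  (W=0, X=1, Y=0, U=2, V=1, Z=3) weight 5/216
  (W=0, X=1, Y=1, U=0, V=1, Z=2) weight 1/216
  (W=0, X=1, Y=1, U=0, V=1, Z=3) weight 1/216
  (W=0, X=1, Y=1, U=2, V=1, Z=2) weight 1/216
  (W=0, X=1, Y=1, U=2, V=1, Z=3) weight 1/216
  (W=1, X=1, Y=0, U=1, V=1, Z=2) weight 1/144
  … 3 more
Group by W:
  weight(W=0) = 1/9
  weight(W=1) = 1/24
Total weight = 1/9 + 1/24 = 11/72
P(W=0 | obs) = 1/9 / 11/72 = 8/11
P(W=1 | obs) = 1/24 / 11/72 = 3/11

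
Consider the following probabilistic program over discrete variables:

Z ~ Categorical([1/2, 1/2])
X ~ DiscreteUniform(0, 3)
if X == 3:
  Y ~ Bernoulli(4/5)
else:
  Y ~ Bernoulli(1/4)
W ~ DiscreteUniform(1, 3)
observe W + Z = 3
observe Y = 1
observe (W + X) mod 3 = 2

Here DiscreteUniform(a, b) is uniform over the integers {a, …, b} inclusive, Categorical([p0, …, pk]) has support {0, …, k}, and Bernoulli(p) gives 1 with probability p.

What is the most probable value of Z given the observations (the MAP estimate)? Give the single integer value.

argmax_v P(Z = v | obs) = 1

Enumerate traces; 3 have nonzero weight after conditioning:
  (Z=0, X=2, Y=1, W=3) weight 1/96
  (Z=1, X=0, Y=1, W=2) weight 1/96
  (Z=1, X=3, Y=1, W=2) weight 1/30
Group by Z:
  weight(Z=0) = 1/96
  weight(Z=1) = 7/160
Total weight = 1/96 + 7/160 = 13/240
P(Z=0 | obs) = 1/96 / 13/240 = 5/26
P(Z=1 | obs) = 7/160 / 13/240 = 21/26
argmax = 1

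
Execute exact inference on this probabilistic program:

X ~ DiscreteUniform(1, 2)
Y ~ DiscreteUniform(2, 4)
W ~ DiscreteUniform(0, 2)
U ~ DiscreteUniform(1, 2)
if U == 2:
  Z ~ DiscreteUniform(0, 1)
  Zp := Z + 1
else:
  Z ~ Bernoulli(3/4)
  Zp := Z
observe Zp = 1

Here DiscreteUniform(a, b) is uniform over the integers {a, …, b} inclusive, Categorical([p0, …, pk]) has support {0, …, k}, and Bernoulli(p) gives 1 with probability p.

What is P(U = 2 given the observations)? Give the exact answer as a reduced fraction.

Enumerate traces; 36 have nonzero weight after conditioning:
  (X=1, Y=2, W=0, U=1, Z=1) weight 1/48
  (X=1, Y=2, W=0, U=2, Z=0) weight 1/72
  (X=1, Y=2, W=1, U=1, Z=1) weight 1/48
  (X=1, Y=2, W=1, U=2, Z=0) weight 1/72
  (X=1, Y=2, W=2, U=1, Z=1) weight 1/48
  (X=1, Y=2, W=2, U=2, Z=0) weight 1/72
  (X=1, Y=3, W=0, U=1, Z=1) weight 1/48
  (X=1, Y=3, W=0, U=2, Z=0) weight 1/72
  … 28 more
Group by U:
  weight(U=1) = 3/8
  weight(U=2) = 1/4
Total weight = 3/8 + 1/4 = 5/8
P(U=1 | obs) = 3/8 / 5/8 = 3/5
P(U=2 | obs) = 1/4 / 5/8 = 2/5

P(U = 2 | obs) = 2/5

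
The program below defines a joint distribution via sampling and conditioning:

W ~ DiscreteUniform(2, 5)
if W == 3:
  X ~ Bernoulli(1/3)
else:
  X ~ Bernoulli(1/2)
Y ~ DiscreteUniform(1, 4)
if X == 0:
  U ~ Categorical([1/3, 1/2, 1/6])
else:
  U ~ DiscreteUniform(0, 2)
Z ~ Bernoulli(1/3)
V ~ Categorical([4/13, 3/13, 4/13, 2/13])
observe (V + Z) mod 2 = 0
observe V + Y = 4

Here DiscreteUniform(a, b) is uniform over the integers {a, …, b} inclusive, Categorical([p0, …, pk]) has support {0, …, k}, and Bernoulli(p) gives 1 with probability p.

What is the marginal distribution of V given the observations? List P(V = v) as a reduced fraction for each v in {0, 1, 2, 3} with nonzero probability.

Enumerate traces; 96 have nonzero weight after conditioning:
  (W=2, X=0, Y=1, U=0, Z=1, V=3) weight 1/1872
  (W=2, X=0, Y=1, U=1, Z=1, V=3) weight 1/1248
  (W=2, X=0, Y=1, U=2, Z=1, V=3) weight 1/3744
  (W=2, X=0, Y=2, U=0, Z=0, V=2) weight 1/468
  (W=2, X=0, Y=2, U=1, Z=0, V=2) weight 1/312
  (W=2, X=0, Y=2, U=2, Z=0, V=2) weight 1/936
  (W=2, X=0, Y=3, U=0, Z=1, V=1) weight 1/1248
  (W=2, X=0, Y=3, U=1, Z=1, V=1) weight 1/832
  (W=2, X=0, Y=4, U=0, Z=0, V=0) weight 1/468
  … 87 more
Group by V:
  weight(V=0) = 2/39
  weight(V=1) = 1/52
  weight(V=2) = 2/39
  weight(V=3) = 1/78
Total weight = 2/39 + 1/52 + 2/39 + 1/78 = 7/52
P(V=0 | obs) = 2/39 / 7/52 = 8/21
P(V=1 | obs) = 1/52 / 7/52 = 1/7
P(V=2 | obs) = 2/39 / 7/52 = 8/21
P(V=3 | obs) = 1/78 / 7/52 = 2/21

P(V=0) = 8/21, P(V=1) = 1/7, P(V=2) = 8/21, P(V=3) = 2/21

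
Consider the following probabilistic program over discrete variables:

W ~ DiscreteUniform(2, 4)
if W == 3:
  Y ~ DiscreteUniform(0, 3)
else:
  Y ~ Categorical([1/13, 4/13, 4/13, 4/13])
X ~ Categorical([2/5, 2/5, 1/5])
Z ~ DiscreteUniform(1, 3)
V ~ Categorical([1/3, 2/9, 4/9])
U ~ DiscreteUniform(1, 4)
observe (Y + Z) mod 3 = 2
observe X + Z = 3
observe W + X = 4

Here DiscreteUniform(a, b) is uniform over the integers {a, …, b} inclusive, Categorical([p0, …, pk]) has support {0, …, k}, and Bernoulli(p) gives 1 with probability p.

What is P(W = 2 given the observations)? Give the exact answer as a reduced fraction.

P(W = 2 | obs) = 4/25

Enumerate traces; 48 have nonzero weight after conditioning:
  (W=2, Y=1, X=2, Z=1, V=0, U=1) weight 1/1755
  (W=2, Y=1, X=2, Z=1, V=0, U=2) weight 1/1755
  (W=2, Y=1, X=2, Z=1, V=0, U=3) weight 1/1755
  (W=2, Y=1, X=2, Z=1, V=0, U=4) weight 1/1755
  (W=2, Y=1, X=2, Z=1, V=1, U=1) weight 2/5265
  (W=2, Y=1, X=2, Z=1, V=1, U=2) weight 2/5265
  (W=2, Y=1, X=2, Z=1, V=1, U=3) weight 2/5265
  (W=2, Y=1, X=2, Z=1, V=1, U=4) weight 2/5265
  (W=3, Y=0, X=1, Z=2, V=0, U=1) weight 1/1080
  (W=4, Y=2, X=0, Z=3, V=0, U=1) weight 2/1755
  … 38 more
Group by W:
  weight(W=2) = 4/585
  weight(W=3) = 1/45
  weight(W=4) = 8/585
Total weight = 4/585 + 1/45 + 8/585 = 5/117
P(W=2 | obs) = 4/585 / 5/117 = 4/25
P(W=3 | obs) = 1/45 / 5/117 = 13/25
P(W=4 | obs) = 8/585 / 5/117 = 8/25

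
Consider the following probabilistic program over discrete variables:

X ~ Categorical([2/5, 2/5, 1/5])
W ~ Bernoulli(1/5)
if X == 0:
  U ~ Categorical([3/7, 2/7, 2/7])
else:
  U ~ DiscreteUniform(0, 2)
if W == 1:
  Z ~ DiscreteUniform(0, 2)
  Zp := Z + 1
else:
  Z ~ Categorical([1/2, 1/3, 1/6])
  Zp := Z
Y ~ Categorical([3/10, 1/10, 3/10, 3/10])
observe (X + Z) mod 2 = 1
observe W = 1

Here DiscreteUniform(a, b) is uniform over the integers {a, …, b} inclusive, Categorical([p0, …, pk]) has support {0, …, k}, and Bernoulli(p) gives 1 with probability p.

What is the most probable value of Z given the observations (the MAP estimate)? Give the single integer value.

Enumerate traces; 48 have nonzero weight after conditioning:
  (X=0, W=1, U=0, Z=1, Y=0) weight 3/875
  (X=0, W=1, U=0, Z=1, Y=1) weight 1/875
  (X=0, W=1, U=0, Z=1, Y=2) weight 3/875
  (X=0, W=1, U=0, Z=1, Y=3) weight 3/875
  (X=0, W=1, U=1, Z=1, Y=0) weight 2/875
  (X=0, W=1, U=1, Z=1, Y=1) weight 2/2625
  (X=0, W=1, U=1, Z=1, Y=2) weight 2/875
  (X=0, W=1, U=1, Z=1, Y=3) weight 2/875
  (X=1, W=1, U=0, Z=0, Y=0) weight 1/375
  (X=1, W=1, U=0, Z=2, Y=0) weight 1/375
  … 38 more
Group by Z:
  weight(Z=0) = 2/75
  weight(Z=1) = 1/25
  weight(Z=2) = 2/75
Total weight = 2/75 + 1/25 + 2/75 = 7/75
P(Z=0 | obs) = 2/75 / 7/75 = 2/7
P(Z=1 | obs) = 1/25 / 7/75 = 3/7
P(Z=2 | obs) = 2/75 / 7/75 = 2/7
argmax = 1

argmax_v P(Z = v | obs) = 1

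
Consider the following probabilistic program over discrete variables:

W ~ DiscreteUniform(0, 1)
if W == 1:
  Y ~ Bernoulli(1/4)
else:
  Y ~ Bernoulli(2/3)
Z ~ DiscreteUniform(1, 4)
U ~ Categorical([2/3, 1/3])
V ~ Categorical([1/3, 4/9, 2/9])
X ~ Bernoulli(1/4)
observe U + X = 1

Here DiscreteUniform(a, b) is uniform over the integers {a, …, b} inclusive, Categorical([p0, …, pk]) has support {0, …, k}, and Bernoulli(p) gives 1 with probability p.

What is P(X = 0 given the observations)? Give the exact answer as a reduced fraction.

P(X = 0 | obs) = 3/5

Enumerate traces; 96 have nonzero weight after conditioning:
  (W=0, Y=0, Z=1, U=0, V=0, X=1) weight 1/432
  (W=0, Y=0, Z=1, U=0, V=1, X=1) weight 1/324
  (W=0, Y=0, Z=1, U=0, V=2, X=1) weight 1/648
  (W=0, Y=0, Z=1, U=1, V=0, X=0) weight 1/288
  (W=0, Y=0, Z=1, U=1, V=1, X=0) weight 1/216
  (W=0, Y=0, Z=1, U=1, V=2, X=0) weight 1/432
  (W=0, Y=0, Z=2, U=0, V=0, X=1) weight 1/432
  (W=0, Y=0, Z=2, U=0, V=1, X=1) weight 1/324
  … 88 more
Group by X:
  weight(X=0) = 1/4
  weight(X=1) = 1/6
Total weight = 1/4 + 1/6 = 5/12
P(X=0 | obs) = 1/4 / 5/12 = 3/5
P(X=1 | obs) = 1/6 / 5/12 = 2/5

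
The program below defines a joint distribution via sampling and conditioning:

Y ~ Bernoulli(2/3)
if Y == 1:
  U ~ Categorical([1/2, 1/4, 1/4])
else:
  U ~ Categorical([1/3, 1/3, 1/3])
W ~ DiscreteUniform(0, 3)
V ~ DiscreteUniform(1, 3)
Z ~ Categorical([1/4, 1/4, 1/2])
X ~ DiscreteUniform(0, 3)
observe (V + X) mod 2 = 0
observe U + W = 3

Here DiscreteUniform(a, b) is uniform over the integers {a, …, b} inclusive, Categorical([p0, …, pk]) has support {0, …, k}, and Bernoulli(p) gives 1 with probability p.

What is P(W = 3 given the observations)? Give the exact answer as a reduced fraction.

Enumerate traces; 108 have nonzero weight after conditioning:
  (Y=0, U=0, W=3, V=1, Z=0, X=1) weight 1/1728
  (Y=0, U=0, W=3, V=1, Z=0, X=3) weight 1/1728
  (Y=0, U=0, W=3, V=1, Z=1, X=1) weight 1/1728
  (Y=0, U=0, W=3, V=1, Z=1, X=3) weight 1/1728
  (Y=0, U=0, W=3, V=1, Z=2, X=1) weight 1/864
  (Y=0, U=0, W=3, V=1, Z=2, X=3) weight 1/864
  (Y=0, U=0, W=3, V=2, Z=0, X=0) weight 1/1728
  (Y=0, U=0, W=3, V=2, Z=0, X=2) weight 1/1728
  (Y=0, U=1, W=2, V=1, Z=0, X=1) weight 1/1728
  (Y=0, U=2, W=1, V=1, Z=0, X=1) weight 1/1728
  … 98 more
Group by W:
  weight(W=1) = 5/144
  weight(W=2) = 5/144
  weight(W=3) = 1/18
Total weight = 5/144 + 5/144 + 1/18 = 1/8
P(W=1 | obs) = 5/144 / 1/8 = 5/18
P(W=2 | obs) = 5/144 / 1/8 = 5/18
P(W=3 | obs) = 1/18 / 1/8 = 4/9

P(W = 3 | obs) = 4/9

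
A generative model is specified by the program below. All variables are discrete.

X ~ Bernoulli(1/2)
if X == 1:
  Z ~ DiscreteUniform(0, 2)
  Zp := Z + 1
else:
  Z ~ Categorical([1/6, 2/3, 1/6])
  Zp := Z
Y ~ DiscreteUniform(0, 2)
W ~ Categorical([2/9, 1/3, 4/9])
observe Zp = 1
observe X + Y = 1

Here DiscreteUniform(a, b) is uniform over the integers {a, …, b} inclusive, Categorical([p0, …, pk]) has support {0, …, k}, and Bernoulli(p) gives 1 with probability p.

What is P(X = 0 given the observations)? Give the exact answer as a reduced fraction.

P(X = 0 | obs) = 2/3

Enumerate traces; 6 have nonzero weight after conditioning:
  (X=0, Z=1, Y=1, W=0) weight 2/81
  (X=0, Z=1, Y=1, W=1) weight 1/27
  (X=0, Z=1, Y=1, W=2) weight 4/81
  (X=1, Z=0, Y=0, W=0) weight 1/81
  (X=1, Z=0, Y=0, W=1) weight 1/54
  (X=1, Z=0, Y=0, W=2) weight 2/81
Group by X:
  weight(X=0) = 1/9
  weight(X=1) = 1/18
Total weight = 1/9 + 1/18 = 1/6
P(X=0 | obs) = 1/9 / 1/6 = 2/3
P(X=1 | obs) = 1/18 / 1/6 = 1/3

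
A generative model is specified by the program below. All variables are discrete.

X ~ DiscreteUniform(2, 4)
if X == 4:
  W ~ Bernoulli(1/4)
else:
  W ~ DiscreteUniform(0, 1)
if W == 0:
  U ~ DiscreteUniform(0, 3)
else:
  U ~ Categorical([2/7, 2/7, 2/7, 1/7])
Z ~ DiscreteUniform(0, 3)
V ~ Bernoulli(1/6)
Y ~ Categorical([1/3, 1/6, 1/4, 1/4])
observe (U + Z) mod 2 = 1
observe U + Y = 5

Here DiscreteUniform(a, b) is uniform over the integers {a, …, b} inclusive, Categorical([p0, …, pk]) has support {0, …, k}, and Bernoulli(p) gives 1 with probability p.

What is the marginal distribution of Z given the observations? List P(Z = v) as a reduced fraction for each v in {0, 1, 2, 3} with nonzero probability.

Enumerate traces; 48 have nonzero weight after conditioning:
  (X=2, W=0, U=2, Z=1, V=0, Y=3) weight 5/2304
  (X=2, W=0, U=2, Z=1, V=1, Y=3) weight 1/2304
  (X=2, W=0, U=2, Z=3, V=0, Y=3) weight 5/2304
  (X=2, W=0, U=2, Z=3, V=1, Y=3) weight 1/2304
  (X=2, W=0, U=3, Z=0, V=0, Y=2) weight 5/2304
  (X=2, W=0, U=3, Z=0, V=1, Y=2) weight 1/2304
  (X=2, W=0, U=3, Z=2, V=0, Y=2) weight 5/2304
  (X=2, W=0, U=3, Z=2, V=1, Y=2) weight 1/2304
  … 40 more
Group by Z:
  weight(Z=0) = 23/1792
  weight(Z=1) = 89/5376
  weight(Z=2) = 23/1792
  weight(Z=3) = 89/5376
Total weight = 23/1792 + 89/5376 + 23/1792 + 89/5376 = 79/1344
P(Z=0 | obs) = 23/1792 / 79/1344 = 69/316
P(Z=1 | obs) = 89/5376 / 79/1344 = 89/316
P(Z=2 | obs) = 23/1792 / 79/1344 = 69/316
P(Z=3 | obs) = 89/5376 / 79/1344 = 89/316

P(Z=0) = 69/316, P(Z=1) = 89/316, P(Z=2) = 69/316, P(Z=3) = 89/316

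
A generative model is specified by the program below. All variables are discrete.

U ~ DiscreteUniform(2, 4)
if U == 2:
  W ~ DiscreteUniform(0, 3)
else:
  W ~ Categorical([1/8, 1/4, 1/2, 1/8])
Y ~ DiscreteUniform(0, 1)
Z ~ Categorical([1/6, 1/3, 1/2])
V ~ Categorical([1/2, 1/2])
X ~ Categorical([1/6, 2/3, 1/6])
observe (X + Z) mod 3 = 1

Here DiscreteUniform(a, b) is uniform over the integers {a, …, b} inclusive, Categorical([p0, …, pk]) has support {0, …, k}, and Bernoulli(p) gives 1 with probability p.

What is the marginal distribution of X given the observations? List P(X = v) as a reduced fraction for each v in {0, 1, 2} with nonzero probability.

Enumerate traces; 144 have nonzero weight after conditioning:
  (U=2, W=0, Y=0, Z=0, V=0, X=1) weight 1/432
  (U=2, W=0, Y=0, Z=0, V=1, X=1) weight 1/432
  (U=2, W=0, Y=0, Z=1, V=0, X=0) weight 1/864
  (U=2, W=0, Y=0, Z=1, V=1, X=0) weight 1/864
  (U=2, W=0, Y=0, Z=2, V=0, X=2) weight 1/576
  (U=2, W=0, Y=0, Z=2, V=1, X=2) weight 1/576
  (U=2, W=0, Y=1, Z=0, V=0, X=1) weight 1/432
  (U=2, W=0, Y=1, Z=0, V=1, X=1) weight 1/432
  … 136 more
Group by X:
  weight(X=0) = 1/18
  weight(X=1) = 1/9
  weight(X=2) = 1/12
Total weight = 1/18 + 1/9 + 1/12 = 1/4
P(X=0 | obs) = 1/18 / 1/4 = 2/9
P(X=1 | obs) = 1/9 / 1/4 = 4/9
P(X=2 | obs) = 1/12 / 1/4 = 1/3

P(X=0) = 2/9, P(X=1) = 4/9, P(X=2) = 1/3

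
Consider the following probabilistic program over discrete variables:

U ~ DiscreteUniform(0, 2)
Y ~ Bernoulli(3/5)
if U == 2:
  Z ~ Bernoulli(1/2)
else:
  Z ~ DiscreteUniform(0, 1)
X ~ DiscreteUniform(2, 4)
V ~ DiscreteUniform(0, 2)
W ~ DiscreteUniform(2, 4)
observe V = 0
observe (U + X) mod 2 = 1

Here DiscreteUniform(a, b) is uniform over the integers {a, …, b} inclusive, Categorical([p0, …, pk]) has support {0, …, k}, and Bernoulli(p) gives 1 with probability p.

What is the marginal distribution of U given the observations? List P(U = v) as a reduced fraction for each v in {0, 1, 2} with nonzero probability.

P(U=0) = 1/4, P(U=1) = 1/2, P(U=2) = 1/4

Enumerate traces; 48 have nonzero weight after conditioning:
  (U=0, Y=0, Z=0, X=3, V=0, W=2) weight 1/405
  (U=0, Y=0, Z=0, X=3, V=0, W=3) weight 1/405
  (U=0, Y=0, Z=0, X=3, V=0, W=4) weight 1/405
  (U=0, Y=0, Z=1, X=3, V=0, W=2) weight 1/405
  (U=0, Y=0, Z=1, X=3, V=0, W=3) weight 1/405
  (U=0, Y=0, Z=1, X=3, V=0, W=4) weight 1/405
  (U=0, Y=1, Z=0, X=3, V=0, W=2) weight 1/270
  (U=0, Y=1, Z=0, X=3, V=0, W=3) weight 1/270
  (U=1, Y=0, Z=0, X=2, V=0, W=2) weight 1/405
  (U=2, Y=0, Z=0, X=3, V=0, W=2) weight 1/405
  … 38 more
Group by U:
  weight(U=0) = 1/27
  weight(U=1) = 2/27
  weight(U=2) = 1/27
Total weight = 1/27 + 2/27 + 1/27 = 4/27
P(U=0 | obs) = 1/27 / 4/27 = 1/4
P(U=1 | obs) = 2/27 / 4/27 = 1/2
P(U=2 | obs) = 1/27 / 4/27 = 1/4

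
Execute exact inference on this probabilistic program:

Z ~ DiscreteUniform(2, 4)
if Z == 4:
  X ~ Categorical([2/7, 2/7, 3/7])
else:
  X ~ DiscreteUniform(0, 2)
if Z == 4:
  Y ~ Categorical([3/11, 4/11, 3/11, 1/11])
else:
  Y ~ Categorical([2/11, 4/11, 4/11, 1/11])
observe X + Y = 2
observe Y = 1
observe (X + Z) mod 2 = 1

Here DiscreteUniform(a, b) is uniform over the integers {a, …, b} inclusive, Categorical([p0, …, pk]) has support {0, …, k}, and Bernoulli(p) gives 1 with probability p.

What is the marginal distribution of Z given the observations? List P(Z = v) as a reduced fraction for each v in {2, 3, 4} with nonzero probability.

Enumerate traces; 2 have nonzero weight after conditioning:
  (Z=2, X=1, Y=1) weight 4/99
  (Z=4, X=1, Y=1) weight 8/231
Group by Z:
  weight(Z=2) = 4/99
  weight(Z=4) = 8/231
Total weight = 4/99 + 8/231 = 52/693
P(Z=2 | obs) = 4/99 / 52/693 = 7/13
P(Z=4 | obs) = 8/231 / 52/693 = 6/13

P(Z=2) = 7/13, P(Z=4) = 6/13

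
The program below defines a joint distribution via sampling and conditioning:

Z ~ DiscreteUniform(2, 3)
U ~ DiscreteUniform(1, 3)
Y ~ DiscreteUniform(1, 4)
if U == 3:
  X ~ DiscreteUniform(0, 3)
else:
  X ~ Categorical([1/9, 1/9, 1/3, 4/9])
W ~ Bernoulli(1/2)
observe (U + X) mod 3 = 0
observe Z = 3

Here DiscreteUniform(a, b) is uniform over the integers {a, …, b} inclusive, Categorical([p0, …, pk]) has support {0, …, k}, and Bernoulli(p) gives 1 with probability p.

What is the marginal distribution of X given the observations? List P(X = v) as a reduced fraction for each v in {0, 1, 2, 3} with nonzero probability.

P(X=0) = 9/34, P(X=1) = 2/17, P(X=2) = 6/17, P(X=3) = 9/34

Enumerate traces; 32 have nonzero weight after conditioning:
  (Z=3, U=1, Y=1, X=2, W=0) weight 1/144
  (Z=3, U=1, Y=1, X=2, W=1) weight 1/144
  (Z=3, U=1, Y=2, X=2, W=0) weight 1/144
  (Z=3, U=1, Y=2, X=2, W=1) weight 1/144
  (Z=3, U=1, Y=3, X=2, W=0) weight 1/144
  (Z=3, U=1, Y=3, X=2, W=1) weight 1/144
  (Z=3, U=1, Y=4, X=2, W=0) weight 1/144
  (Z=3, U=1, Y=4, X=2, W=1) weight 1/144
  (Z=3, U=2, Y=1, X=1, W=0) weight 1/432
  (Z=3, U=3, Y=1, X=0, W=0) weight 1/192
  … 22 more
Group by X:
  weight(X=0) = 1/24
  weight(X=1) = 1/54
  weight(X=2) = 1/18
  weight(X=3) = 1/24
Total weight = 1/24 + 1/54 + 1/18 + 1/24 = 17/108
P(X=0 | obs) = 1/24 / 17/108 = 9/34
P(X=1 | obs) = 1/54 / 17/108 = 2/17
P(X=2 | obs) = 1/18 / 17/108 = 6/17
P(X=3 | obs) = 1/24 / 17/108 = 9/34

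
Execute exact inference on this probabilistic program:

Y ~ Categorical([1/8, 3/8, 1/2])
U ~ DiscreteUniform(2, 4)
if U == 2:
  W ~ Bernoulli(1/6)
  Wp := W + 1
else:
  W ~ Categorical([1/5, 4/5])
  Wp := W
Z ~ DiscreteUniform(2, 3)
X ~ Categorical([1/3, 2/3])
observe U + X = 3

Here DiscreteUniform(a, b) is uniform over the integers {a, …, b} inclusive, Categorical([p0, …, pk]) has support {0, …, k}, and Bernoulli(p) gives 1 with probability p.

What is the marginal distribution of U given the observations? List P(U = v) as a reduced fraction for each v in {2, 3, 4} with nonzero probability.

P(U=2) = 2/3, P(U=3) = 1/3

Enumerate traces; 24 have nonzero weight after conditioning:
  (Y=0, U=2, W=0, Z=2, X=1) weight 5/432
  (Y=0, U=2, W=0, Z=3, X=1) weight 5/432
  (Y=0, U=2, W=1, Z=2, X=1) weight 1/432
  (Y=0, U=2, W=1, Z=3, X=1) weight 1/432
  (Y=0, U=3, W=0, Z=2, X=0) weight 1/720
  (Y=0, U=3, W=0, Z=3, X=0) weight 1/720
  (Y=0, U=3, W=1, Z=2, X=0) weight 1/180
  (Y=0, U=3, W=1, Z=3, X=0) weight 1/180
  … 16 more
Group by U:
  weight(U=2) = 2/9
  weight(U=3) = 1/9
Total weight = 2/9 + 1/9 = 1/3
P(U=2 | obs) = 2/9 / 1/3 = 2/3
P(U=3 | obs) = 1/9 / 1/3 = 1/3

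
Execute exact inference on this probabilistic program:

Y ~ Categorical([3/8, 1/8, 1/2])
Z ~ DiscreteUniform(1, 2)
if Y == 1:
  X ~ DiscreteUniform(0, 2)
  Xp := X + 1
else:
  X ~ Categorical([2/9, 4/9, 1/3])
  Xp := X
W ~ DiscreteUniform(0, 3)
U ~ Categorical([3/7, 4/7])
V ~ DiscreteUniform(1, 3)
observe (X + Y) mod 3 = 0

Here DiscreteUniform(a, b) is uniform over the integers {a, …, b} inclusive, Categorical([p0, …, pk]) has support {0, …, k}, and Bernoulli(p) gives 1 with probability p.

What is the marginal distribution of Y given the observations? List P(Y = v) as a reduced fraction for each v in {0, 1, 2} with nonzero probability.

P(Y=0) = 6/25, P(Y=1) = 3/25, P(Y=2) = 16/25

Enumerate traces; 144 have nonzero weight after conditioning:
  (Y=0, Z=1, X=0, W=0, U=0, V=1) weight 1/672
  (Y=0, Z=1, X=0, W=0, U=0, V=2) weight 1/672
  (Y=0, Z=1, X=0, W=0, U=0, V=3) weight 1/672
  (Y=0, Z=1, X=0, W=0, U=1, V=1) weight 1/504
  (Y=0, Z=1, X=0, W=0, U=1, V=2) weight 1/504
  (Y=0, Z=1, X=0, W=0, U=1, V=3) weight 1/504
  (Y=0, Z=1, X=0, W=1, U=0, V=1) weight 1/672
  (Y=0, Z=1, X=0, W=1, U=0, V=2) weight 1/672
  (Y=1, Z=1, X=2, W=0, U=0, V=1) weight 1/1344
  (Y=2, Z=1, X=1, W=0, U=0, V=1) weight 1/252
  … 134 more
Group by Y:
  weight(Y=0) = 1/12
  weight(Y=1) = 1/24
  weight(Y=2) = 2/9
Total weight = 1/12 + 1/24 + 2/9 = 25/72
P(Y=0 | obs) = 1/12 / 25/72 = 6/25
P(Y=1 | obs) = 1/24 / 25/72 = 3/25
P(Y=2 | obs) = 2/9 / 25/72 = 16/25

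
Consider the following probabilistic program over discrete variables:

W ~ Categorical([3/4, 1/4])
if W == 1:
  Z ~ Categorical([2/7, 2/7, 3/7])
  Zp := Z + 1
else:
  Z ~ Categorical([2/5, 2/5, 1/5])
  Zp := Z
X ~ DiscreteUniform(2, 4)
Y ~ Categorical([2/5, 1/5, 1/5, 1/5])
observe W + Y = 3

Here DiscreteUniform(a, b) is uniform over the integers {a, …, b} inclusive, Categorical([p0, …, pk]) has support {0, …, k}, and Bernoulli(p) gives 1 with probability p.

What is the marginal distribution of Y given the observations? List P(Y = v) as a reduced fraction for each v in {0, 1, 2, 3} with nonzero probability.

Enumerate traces; 18 have nonzero weight after conditioning:
  (W=0, Z=0, X=2, Y=3) weight 1/50
  (W=0, Z=0, X=3, Y=3) weight 1/50
  (W=0, Z=0, X=4, Y=3) weight 1/50
  (W=0, Z=1, X=2, Y=3) weight 1/50
  (W=0, Z=1, X=3, Y=3) weight 1/50
  (W=0, Z=1, X=4, Y=3) weight 1/50
  (W=0, Z=2, X=2, Y=3) weight 1/100
  (W=0, Z=2, X=3, Y=3) weight 1/100
  (W=1, Z=0, X=2, Y=2) weight 1/210
  … 9 more
Group by Y:
  weight(Y=2) = 1/20
  weight(Y=3) = 3/20
Total weight = 1/20 + 3/20 = 1/5
P(Y=2 | obs) = 1/20 / 1/5 = 1/4
P(Y=3 | obs) = 3/20 / 1/5 = 3/4

P(Y=2) = 1/4, P(Y=3) = 3/4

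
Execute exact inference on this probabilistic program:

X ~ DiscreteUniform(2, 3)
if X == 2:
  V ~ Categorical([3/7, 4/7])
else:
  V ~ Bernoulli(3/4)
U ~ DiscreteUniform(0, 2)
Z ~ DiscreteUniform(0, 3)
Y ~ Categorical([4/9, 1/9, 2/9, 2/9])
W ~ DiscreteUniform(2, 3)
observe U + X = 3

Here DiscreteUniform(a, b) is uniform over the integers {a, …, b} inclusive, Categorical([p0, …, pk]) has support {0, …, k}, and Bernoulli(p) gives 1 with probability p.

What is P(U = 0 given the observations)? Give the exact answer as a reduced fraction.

P(U = 0 | obs) = 1/2

Enumerate traces; 128 have nonzero weight after conditioning:
  (X=2, V=0, U=1, Z=0, Y=0, W=2) weight 1/252
  (X=2, V=0, U=1, Z=0, Y=0, W=3) weight 1/252
  (X=2, V=0, U=1, Z=0, Y=1, W=2) weight 1/1008
  (X=2, V=0, U=1, Z=0, Y=1, W=3) weight 1/1008
  (X=2, V=0, U=1, Z=0, Y=2, W=2) weight 1/504
  (X=2, V=0, U=1, Z=0, Y=2, W=3) weight 1/504
  (X=2, V=0, U=1, Z=0, Y=3, W=2) weight 1/504
  (X=2, V=0, U=1, Z=0, Y=3, W=3) weight 1/504
  (X=3, V=0, U=0, Z=0, Y=0, W=2) weight 1/432
  … 119 more
Group by U:
  weight(U=0) = 1/6
  weight(U=1) = 1/6
Total weight = 1/6 + 1/6 = 1/3
P(U=0 | obs) = 1/6 / 1/3 = 1/2
P(U=1 | obs) = 1/6 / 1/3 = 1/2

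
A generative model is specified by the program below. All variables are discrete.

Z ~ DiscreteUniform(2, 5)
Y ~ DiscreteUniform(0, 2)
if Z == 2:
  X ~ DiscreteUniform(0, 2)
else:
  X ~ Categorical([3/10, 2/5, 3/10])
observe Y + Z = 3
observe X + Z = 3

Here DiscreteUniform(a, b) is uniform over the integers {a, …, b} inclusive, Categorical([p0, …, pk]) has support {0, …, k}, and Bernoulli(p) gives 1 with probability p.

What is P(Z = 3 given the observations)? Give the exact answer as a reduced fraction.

Enumerate traces; 2 have nonzero weight after conditioning:
  (Z=2, Y=1, X=1) weight 1/36
  (Z=3, Y=0, X=0) weight 1/40
Group by Z:
  weight(Z=2) = 1/36
  weight(Z=3) = 1/40
Total weight = 1/36 + 1/40 = 19/360
P(Z=2 | obs) = 1/36 / 19/360 = 10/19
P(Z=3 | obs) = 1/40 / 19/360 = 9/19

P(Z = 3 | obs) = 9/19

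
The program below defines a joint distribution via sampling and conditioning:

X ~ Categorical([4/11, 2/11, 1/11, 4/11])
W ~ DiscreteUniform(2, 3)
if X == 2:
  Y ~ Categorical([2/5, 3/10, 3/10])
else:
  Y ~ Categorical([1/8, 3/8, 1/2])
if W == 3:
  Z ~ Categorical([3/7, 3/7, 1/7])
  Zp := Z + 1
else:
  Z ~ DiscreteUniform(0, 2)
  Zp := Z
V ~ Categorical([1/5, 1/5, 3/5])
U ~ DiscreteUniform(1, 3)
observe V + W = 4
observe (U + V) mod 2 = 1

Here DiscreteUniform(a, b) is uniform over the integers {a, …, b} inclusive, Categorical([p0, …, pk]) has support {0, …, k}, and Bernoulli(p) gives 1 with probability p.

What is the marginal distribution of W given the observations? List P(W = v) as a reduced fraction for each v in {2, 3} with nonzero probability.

P(W=2) = 6/7, P(W=3) = 1/7

Enumerate traces; 108 have nonzero weight after conditioning:
  (X=0, W=2, Y=0, Z=0, V=2, U=1) weight 1/660
  (X=0, W=2, Y=0, Z=0, V=2, U=3) weight 1/660
  (X=0, W=2, Y=0, Z=1, V=2, U=1) weight 1/660
  (X=0, W=2, Y=0, Z=1, V=2, U=3) weight 1/660
  (X=0, W=2, Y=0, Z=2, V=2, U=1) weight 1/660
  (X=0, W=2, Y=0, Z=2, V=2, U=3) weight 1/660
  (X=0, W=2, Y=1, Z=0, V=2, U=1) weight 1/220
  (X=0, W=2, Y=1, Z=0, V=2, U=3) weight 1/220
  (X=0, W=3, Y=0, Z=0, V=1, U=2) weight 1/1540
  … 99 more
Group by W:
  weight(W=2) = 1/5
  weight(W=3) = 1/30
Total weight = 1/5 + 1/30 = 7/30
P(W=2 | obs) = 1/5 / 7/30 = 6/7
P(W=3 | obs) = 1/30 / 7/30 = 1/7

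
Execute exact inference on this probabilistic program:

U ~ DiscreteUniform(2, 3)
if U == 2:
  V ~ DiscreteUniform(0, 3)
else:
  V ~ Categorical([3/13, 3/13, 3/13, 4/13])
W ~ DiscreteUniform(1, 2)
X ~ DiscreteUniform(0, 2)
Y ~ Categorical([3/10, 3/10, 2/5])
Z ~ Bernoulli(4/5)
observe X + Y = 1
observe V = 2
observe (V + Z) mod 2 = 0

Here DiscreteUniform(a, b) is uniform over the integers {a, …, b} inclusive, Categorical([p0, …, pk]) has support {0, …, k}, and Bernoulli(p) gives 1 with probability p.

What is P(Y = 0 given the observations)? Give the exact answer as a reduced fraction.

P(Y = 0 | obs) = 1/2

Enumerate traces; 8 have nonzero weight after conditioning:
  (U=2, V=2, W=1, X=0, Y=1, Z=0) weight 1/800
  (U=2, V=2, W=1, X=1, Y=0, Z=0) weight 1/800
  (U=2, V=2, W=2, X=0, Y=1, Z=0) weight 1/800
  (U=2, V=2, W=2, X=1, Y=0, Z=0) weight 1/800
  (U=3, V=2, W=1, X=0, Y=1, Z=0) weight 3/2600
  (U=3, V=2, W=1, X=1, Y=0, Z=0) weight 3/2600
  (U=3, V=2, W=2, X=0, Y=1, Z=0) weight 3/2600
  (U=3, V=2, W=2, X=1, Y=0, Z=0) weight 3/2600
Group by Y:
  weight(Y=0) = 1/208
  weight(Y=1) = 1/208
Total weight = 1/208 + 1/208 = 1/104
P(Y=0 | obs) = 1/208 / 1/104 = 1/2
P(Y=1 | obs) = 1/208 / 1/104 = 1/2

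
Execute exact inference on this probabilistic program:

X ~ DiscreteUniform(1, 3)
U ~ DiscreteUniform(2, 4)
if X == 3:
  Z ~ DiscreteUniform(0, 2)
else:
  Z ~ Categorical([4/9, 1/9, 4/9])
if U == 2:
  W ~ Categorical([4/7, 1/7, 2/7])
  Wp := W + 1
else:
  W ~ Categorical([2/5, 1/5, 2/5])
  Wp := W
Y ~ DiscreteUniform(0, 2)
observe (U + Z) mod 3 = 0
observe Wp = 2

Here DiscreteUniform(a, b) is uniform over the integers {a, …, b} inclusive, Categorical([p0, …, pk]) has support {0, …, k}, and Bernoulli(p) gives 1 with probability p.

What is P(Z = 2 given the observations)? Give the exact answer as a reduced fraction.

P(Z = 2 | obs) = 154/333

Enumerate traces; 27 have nonzero weight after conditioning:
  (X=1, U=2, Z=1, W=1, Y=0) weight 1/1701
  (X=1, U=2, Z=1, W=1, Y=1) weight 1/1701
  (X=1, U=2, Z=1, W=1, Y=2) weight 1/1701
  (X=1, U=3, Z=0, W=2, Y=0) weight 8/1215
  (X=1, U=3, Z=0, W=2, Y=1) weight 8/1215
  (X=1, U=3, Z=0, W=2, Y=2) weight 8/1215
  (X=1, U=4, Z=2, W=2, Y=0) weight 8/1215
  (X=1, U=4, Z=2, W=2, Y=1) weight 8/1215
  … 19 more
Group by Z:
  weight(Z=0) = 22/405
  weight(Z=1) = 5/567
  weight(Z=2) = 22/405
Total weight = 22/405 + 5/567 + 22/405 = 37/315
P(Z=0 | obs) = 22/405 / 37/315 = 154/333
P(Z=1 | obs) = 5/567 / 37/315 = 25/333
P(Z=2 | obs) = 22/405 / 37/315 = 154/333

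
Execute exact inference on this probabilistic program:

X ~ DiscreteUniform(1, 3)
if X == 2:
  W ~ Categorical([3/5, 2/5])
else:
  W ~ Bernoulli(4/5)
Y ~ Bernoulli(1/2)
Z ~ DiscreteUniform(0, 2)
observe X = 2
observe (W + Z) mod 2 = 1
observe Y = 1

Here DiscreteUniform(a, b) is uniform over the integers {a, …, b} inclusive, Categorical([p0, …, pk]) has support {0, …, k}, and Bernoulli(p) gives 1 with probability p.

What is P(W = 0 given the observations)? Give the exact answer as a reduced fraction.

Enumerate traces; 3 have nonzero weight after conditioning:
  (X=2, W=0, Y=1, Z=1) weight 1/30
  (X=2, W=1, Y=1, Z=0) weight 1/45
  (X=2, W=1, Y=1, Z=2) weight 1/45
Group by W:
  weight(W=0) = 1/30
  weight(W=1) = 2/45
Total weight = 1/30 + 2/45 = 7/90
P(W=0 | obs) = 1/30 / 7/90 = 3/7
P(W=1 | obs) = 2/45 / 7/90 = 4/7

P(W = 0 | obs) = 3/7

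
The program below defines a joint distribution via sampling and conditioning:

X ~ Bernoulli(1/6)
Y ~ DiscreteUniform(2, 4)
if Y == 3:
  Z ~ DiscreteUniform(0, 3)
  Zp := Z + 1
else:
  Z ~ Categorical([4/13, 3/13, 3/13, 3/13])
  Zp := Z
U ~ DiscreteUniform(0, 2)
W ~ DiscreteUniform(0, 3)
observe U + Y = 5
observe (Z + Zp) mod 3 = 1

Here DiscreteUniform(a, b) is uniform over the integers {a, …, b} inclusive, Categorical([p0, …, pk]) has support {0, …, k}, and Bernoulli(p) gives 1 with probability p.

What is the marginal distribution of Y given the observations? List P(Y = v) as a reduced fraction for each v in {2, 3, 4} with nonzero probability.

P(Y=3) = 13/19, P(Y=4) = 6/19

Enumerate traces; 24 have nonzero weight after conditioning:
  (X=0, Y=3, Z=0, U=2, W=0) weight 5/864
  (X=0, Y=3, Z=0, U=2, W=1) weight 5/864
  (X=0, Y=3, Z=0, U=2, W=2) weight 5/864
  (X=0, Y=3, Z=0, U=2, W=3) weight 5/864
  (X=0, Y=3, Z=3, U=2, W=0) weight 5/864
  (X=0, Y=3, Z=3, U=2, W=1) weight 5/864
  (X=0, Y=3, Z=3, U=2, W=2) weight 5/864
  (X=0, Y=3, Z=3, U=2, W=3) weight 5/864
  (X=0, Y=4, Z=2, U=1, W=0) weight 5/936
  … 15 more
Group by Y:
  weight(Y=3) = 1/18
  weight(Y=4) = 1/39
Total weight = 1/18 + 1/39 = 19/234
P(Y=3 | obs) = 1/18 / 19/234 = 13/19
P(Y=4 | obs) = 1/39 / 19/234 = 6/19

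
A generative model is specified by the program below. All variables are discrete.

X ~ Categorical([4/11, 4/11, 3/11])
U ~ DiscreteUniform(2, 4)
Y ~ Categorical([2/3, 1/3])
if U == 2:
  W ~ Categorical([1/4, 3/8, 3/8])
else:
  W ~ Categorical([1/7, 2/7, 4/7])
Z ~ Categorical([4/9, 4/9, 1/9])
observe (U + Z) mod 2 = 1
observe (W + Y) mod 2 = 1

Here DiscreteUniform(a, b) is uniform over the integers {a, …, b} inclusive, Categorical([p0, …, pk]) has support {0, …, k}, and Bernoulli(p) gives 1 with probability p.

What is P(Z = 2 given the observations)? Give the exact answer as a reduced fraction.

Enumerate traces; 36 have nonzero weight after conditioning:
  (X=0, U=2, Y=0, W=1, Z=1) weight 4/297
  (X=0, U=2, Y=1, W=0, Z=1) weight 4/891
  (X=0, U=2, Y=1, W=2, Z=1) weight 2/297
  (X=0, U=3, Y=0, W=1, Z=0) weight 64/6237
  (X=0, U=3, Y=0, W=1, Z=2) weight 16/6237
  (X=0, U=3, Y=1, W=0, Z=0) weight 16/6237
  (X=0, U=3, Y=1, W=0, Z=2) weight 4/6237
  (X=0, U=3, Y=1, W=2, Z=0) weight 64/6237
  … 28 more
Group by Z:
  weight(Z=0) = 4/63
  weight(Z=1) = 149/1134
  weight(Z=2) = 1/63
Total weight = 4/63 + 149/1134 + 1/63 = 239/1134
P(Z=0 | obs) = 4/63 / 239/1134 = 72/239
P(Z=1 | obs) = 149/1134 / 239/1134 = 149/239
P(Z=2 | obs) = 1/63 / 239/1134 = 18/239

P(Z = 2 | obs) = 18/239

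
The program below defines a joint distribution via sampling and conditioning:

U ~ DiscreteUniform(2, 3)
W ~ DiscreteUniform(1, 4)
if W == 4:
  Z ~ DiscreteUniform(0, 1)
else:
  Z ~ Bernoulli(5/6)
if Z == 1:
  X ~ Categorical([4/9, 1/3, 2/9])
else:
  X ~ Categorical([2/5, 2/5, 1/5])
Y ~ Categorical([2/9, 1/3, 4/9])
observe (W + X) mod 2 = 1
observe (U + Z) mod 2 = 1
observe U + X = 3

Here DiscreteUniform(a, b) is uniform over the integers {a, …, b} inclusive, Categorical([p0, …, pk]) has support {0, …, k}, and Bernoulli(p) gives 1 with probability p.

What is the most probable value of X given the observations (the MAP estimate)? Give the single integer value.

Enumerate traces; 12 have nonzero weight after conditioning:
  (U=2, W=2, Z=1, X=1, Y=0) weight 5/648
  (U=2, W=2, Z=1, X=1, Y=1) weight 5/432
  (U=2, W=2, Z=1, X=1, Y=2) weight 5/324
  (U=2, W=4, Z=1, X=1, Y=0) weight 1/216
  (U=2, W=4, Z=1, X=1, Y=1) weight 1/144
  (U=2, W=4, Z=1, X=1, Y=2) weight 1/108
  (U=3, W=1, Z=0, X=0, Y=0) weight 1/540
  (U=3, W=1, Z=0, X=0, Y=1) weight 1/360
  … 4 more
Group by X:
  weight(X=0) = 1/60
  weight(X=1) = 1/18
Total weight = 1/60 + 1/18 = 13/180
P(X=0 | obs) = 1/60 / 13/180 = 3/13
P(X=1 | obs) = 1/18 / 13/180 = 10/13
argmax = 1

argmax_v P(X = v | obs) = 1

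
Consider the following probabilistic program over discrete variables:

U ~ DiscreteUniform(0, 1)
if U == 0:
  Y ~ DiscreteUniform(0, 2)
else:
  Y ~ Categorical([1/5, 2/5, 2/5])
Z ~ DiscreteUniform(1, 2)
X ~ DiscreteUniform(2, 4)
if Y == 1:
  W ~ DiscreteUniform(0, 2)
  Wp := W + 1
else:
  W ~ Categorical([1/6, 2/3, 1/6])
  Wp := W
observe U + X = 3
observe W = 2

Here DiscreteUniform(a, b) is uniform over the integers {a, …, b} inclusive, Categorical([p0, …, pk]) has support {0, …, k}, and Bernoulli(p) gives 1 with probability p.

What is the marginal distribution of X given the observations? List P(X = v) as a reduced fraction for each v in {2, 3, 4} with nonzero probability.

P(X=2) = 21/41, P(X=3) = 20/41

Enumerate traces; 12 have nonzero weight after conditioning:
  (U=0, Y=0, Z=1, X=3, W=2) weight 1/216
  (U=0, Y=0, Z=2, X=3, W=2) weight 1/216
  (U=0, Y=1, Z=1, X=3, W=2) weight 1/108
  (U=0, Y=1, Z=2, X=3, W=2) weight 1/108
  (U=0, Y=2, Z=1, X=3, W=2) weight 1/216
  (U=0, Y=2, Z=2, X=3, W=2) weight 1/216
  (U=1, Y=0, Z=1, X=2, W=2) weight 1/360
  (U=1, Y=0, Z=2, X=2, W=2) weight 1/360
  … 4 more
Group by X:
  weight(X=2) = 7/180
  weight(X=3) = 1/27
Total weight = 7/180 + 1/27 = 41/540
P(X=2 | obs) = 7/180 / 41/540 = 21/41
P(X=3 | obs) = 1/27 / 41/540 = 20/41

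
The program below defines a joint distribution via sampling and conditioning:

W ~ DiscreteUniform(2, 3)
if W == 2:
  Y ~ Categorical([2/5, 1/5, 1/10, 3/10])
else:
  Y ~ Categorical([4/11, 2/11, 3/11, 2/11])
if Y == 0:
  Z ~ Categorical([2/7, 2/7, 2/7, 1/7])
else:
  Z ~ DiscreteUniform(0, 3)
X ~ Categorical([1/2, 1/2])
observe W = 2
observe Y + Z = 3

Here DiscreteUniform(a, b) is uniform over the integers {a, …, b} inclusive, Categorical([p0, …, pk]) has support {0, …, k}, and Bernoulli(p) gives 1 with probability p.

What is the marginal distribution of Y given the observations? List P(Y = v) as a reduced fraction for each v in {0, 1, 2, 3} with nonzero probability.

P(Y=0) = 8/29, P(Y=1) = 7/29, P(Y=2) = 7/58, P(Y=3) = 21/58

Enumerate traces; 8 have nonzero weight after conditioning:
  (W=2, Y=0, Z=3, X=0) weight 1/70
  (W=2, Y=0, Z=3, X=1) weight 1/70
  (W=2, Y=1, Z=2, X=0) weight 1/80
  (W=2, Y=1, Z=2, X=1) weight 1/80
  (W=2, Y=2, Z=1, X=0) weight 1/160
  (W=2, Y=2, Z=1, X=1) weight 1/160
  (W=2, Y=3, Z=0, X=0) weight 3/160
  (W=2, Y=3, Z=0, X=1) weight 3/160
Group by Y:
  weight(Y=0) = 1/35
  weight(Y=1) = 1/40
  weight(Y=2) = 1/80
  weight(Y=3) = 3/80
Total weight = 1/35 + 1/40 + 1/80 + 3/80 = 29/280
P(Y=0 | obs) = 1/35 / 29/280 = 8/29
P(Y=1 | obs) = 1/40 / 29/280 = 7/29
P(Y=2 | obs) = 1/80 / 29/280 = 7/58
P(Y=3 | obs) = 3/80 / 29/280 = 21/58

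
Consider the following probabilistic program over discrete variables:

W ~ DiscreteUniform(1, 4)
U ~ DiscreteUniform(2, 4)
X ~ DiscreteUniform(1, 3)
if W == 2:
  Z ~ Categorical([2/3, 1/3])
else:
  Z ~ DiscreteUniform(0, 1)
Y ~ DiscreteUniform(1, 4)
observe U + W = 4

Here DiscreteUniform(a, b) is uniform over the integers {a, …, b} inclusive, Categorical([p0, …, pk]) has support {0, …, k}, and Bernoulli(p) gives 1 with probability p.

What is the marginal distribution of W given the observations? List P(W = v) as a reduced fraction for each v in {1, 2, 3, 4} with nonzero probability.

P(W=1) = 1/2, P(W=2) = 1/2

Enumerate traces; 48 have nonzero weight after conditioning:
  (W=1, U=3, X=1, Z=0, Y=1) weight 1/288
  (W=1, U=3, X=1, Z=0, Y=2) weight 1/288
  (W=1, U=3, X=1, Z=0, Y=3) weight 1/288
  (W=1, U=3, X=1, Z=0, Y=4) weight 1/288
  (W=1, U=3, X=1, Z=1, Y=1) weight 1/288
  (W=1, U=3, X=1, Z=1, Y=2) weight 1/288
  (W=1, U=3, X=1, Z=1, Y=3) weight 1/288
  (W=1, U=3, X=1, Z=1, Y=4) weight 1/288
  (W=2, U=2, X=1, Z=0, Y=1) weight 1/216
  … 39 more
Group by W:
  weight(W=1) = 1/12
  weight(W=2) = 1/12
Total weight = 1/12 + 1/12 = 1/6
P(W=1 | obs) = 1/12 / 1/6 = 1/2
P(W=2 | obs) = 1/12 / 1/6 = 1/2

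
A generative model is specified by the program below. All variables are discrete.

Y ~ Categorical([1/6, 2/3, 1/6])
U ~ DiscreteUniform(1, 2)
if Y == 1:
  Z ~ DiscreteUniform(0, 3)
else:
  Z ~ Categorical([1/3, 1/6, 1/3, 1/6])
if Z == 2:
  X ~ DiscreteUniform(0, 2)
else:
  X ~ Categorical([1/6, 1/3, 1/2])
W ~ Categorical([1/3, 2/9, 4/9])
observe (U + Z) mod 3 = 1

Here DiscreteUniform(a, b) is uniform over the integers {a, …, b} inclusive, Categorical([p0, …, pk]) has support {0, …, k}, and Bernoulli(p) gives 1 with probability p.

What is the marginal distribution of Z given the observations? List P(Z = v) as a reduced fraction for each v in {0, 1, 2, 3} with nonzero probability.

Enumerate traces; 81 have nonzero weight after conditioning:
  (Y=0, U=1, Z=0, X=0, W=0) weight 1/648
  (Y=0, U=1, Z=0, X=0, W=1) weight 1/972
  (Y=0, U=1, Z=0, X=0, W=2) weight 1/486
  (Y=0, U=1, Z=0, X=1, W=0) weight 1/324
  (Y=0, U=1, Z=0, X=1, W=1) weight 1/486
  (Y=0, U=1, Z=0, X=1, W=2) weight 1/243
  (Y=0, U=1, Z=0, X=2, W=0) weight 1/216
  (Y=0, U=1, Z=0, X=2, W=1) weight 1/324
  (Y=0, U=1, Z=3, X=0, W=0) weight 1/1296
  (Y=0, U=2, Z=2, X=0, W=0) weight 1/324
  … 71 more
Group by Z:
  weight(Z=0) = 5/36
  weight(Z=2) = 5/36
  weight(Z=3) = 1/9
Total weight = 5/36 + 5/36 + 1/9 = 7/18
P(Z=0 | obs) = 5/36 / 7/18 = 5/14
P(Z=2 | obs) = 5/36 / 7/18 = 5/14
P(Z=3 | obs) = 1/9 / 7/18 = 2/7

P(Z=0) = 5/14, P(Z=2) = 5/14, P(Z=3) = 2/7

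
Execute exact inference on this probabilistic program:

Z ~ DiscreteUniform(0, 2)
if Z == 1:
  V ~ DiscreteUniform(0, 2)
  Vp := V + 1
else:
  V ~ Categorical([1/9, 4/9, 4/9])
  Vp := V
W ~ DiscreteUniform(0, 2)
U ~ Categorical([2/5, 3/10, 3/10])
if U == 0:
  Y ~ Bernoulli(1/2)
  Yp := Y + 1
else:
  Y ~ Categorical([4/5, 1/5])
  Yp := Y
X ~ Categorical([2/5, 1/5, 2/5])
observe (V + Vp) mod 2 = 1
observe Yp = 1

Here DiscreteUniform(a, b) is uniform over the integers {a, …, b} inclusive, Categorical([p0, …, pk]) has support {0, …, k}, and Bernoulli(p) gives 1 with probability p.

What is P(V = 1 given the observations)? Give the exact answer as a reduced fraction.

P(V = 1 | obs) = 1/3

Enumerate traces; 81 have nonzero weight after conditioning:
  (Z=1, V=0, W=0, U=0, Y=0, X=0) weight 2/675
  (Z=1, V=0, W=0, U=0, Y=0, X=1) weight 1/675
  (Z=1, V=0, W=0, U=0, Y=0, X=2) weight 2/675
  (Z=1, V=0, W=0, U=1, Y=1, X=0) weight 1/1125
  (Z=1, V=0, W=0, U=1, Y=1, X=1) weight 1/2250
  (Z=1, V=0, W=0, U=1, Y=1, X=2) weight 1/1125
  (Z=1, V=0, W=0, U=2, Y=1, X=0) weight 1/1125
  (Z=1, V=0, W=0, U=2, Y=1, X=1) weight 1/2250
  (Z=1, V=1, W=0, U=0, Y=0, X=0) weight 2/675
  (Z=1, V=2, W=0, U=0, Y=0, X=0) weight 2/675
  … 71 more
Group by V:
  weight(V=0) = 8/225
  weight(V=1) = 8/225
  weight(V=2) = 8/225
Total weight = 8/225 + 8/225 + 8/225 = 8/75
P(V=0 | obs) = 8/225 / 8/75 = 1/3
P(V=1 | obs) = 8/225 / 8/75 = 1/3
P(V=2 | obs) = 8/225 / 8/75 = 1/3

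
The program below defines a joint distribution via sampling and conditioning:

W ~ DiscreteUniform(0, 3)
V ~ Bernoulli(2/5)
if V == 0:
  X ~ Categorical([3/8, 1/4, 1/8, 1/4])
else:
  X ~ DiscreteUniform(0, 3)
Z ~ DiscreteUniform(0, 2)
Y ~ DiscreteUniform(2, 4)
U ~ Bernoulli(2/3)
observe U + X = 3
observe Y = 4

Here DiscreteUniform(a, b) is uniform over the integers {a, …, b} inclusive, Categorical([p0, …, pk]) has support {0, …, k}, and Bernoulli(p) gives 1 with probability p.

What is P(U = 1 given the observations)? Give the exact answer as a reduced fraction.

P(U = 1 | obs) = 7/12

Enumerate traces; 48 have nonzero weight after conditioning:
  (W=0, V=0, X=2, Z=0, Y=4, U=1) weight 1/720
  (W=0, V=0, X=2, Z=1, Y=4, U=1) weight 1/720
  (W=0, V=0, X=2, Z=2, Y=4, U=1) weight 1/720
  (W=0, V=0, X=3, Z=0, Y=4, U=0) weight 1/720
  (W=0, V=0, X=3, Z=1, Y=4, U=0) weight 1/720
  (W=0, V=0, X=3, Z=2, Y=4, U=0) weight 1/720
  (W=0, V=1, X=2, Z=0, Y=4, U=1) weight 1/540
  (W=0, V=1, X=2, Z=1, Y=4, U=1) weight 1/540
  … 40 more
Group by U:
  weight(U=0) = 1/36
  weight(U=1) = 7/180
Total weight = 1/36 + 7/180 = 1/15
P(U=0 | obs) = 1/36 / 1/15 = 5/12
P(U=1 | obs) = 7/180 / 1/15 = 7/12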